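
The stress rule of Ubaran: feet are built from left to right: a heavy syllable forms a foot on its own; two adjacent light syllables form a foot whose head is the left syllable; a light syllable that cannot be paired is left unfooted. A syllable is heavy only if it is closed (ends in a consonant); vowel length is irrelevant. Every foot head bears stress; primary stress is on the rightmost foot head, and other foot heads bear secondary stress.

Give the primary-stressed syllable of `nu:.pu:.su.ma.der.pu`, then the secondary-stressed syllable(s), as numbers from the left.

Weights: 1 nu: L, 2 pu: L, 3 su L, 4 ma L, 5 der H, 6 pu L.
Parse left to right (heavy = foot alone; LL = one foot; stranded L unfooted): (ˈnu:.pu:) (ˈsu.ma) (ˈder) pu.
Foot heads: 1, 3, 5.
Primary stress on the rightmost head = syllable 5.
Secondary stress on 1, 3: ˌnu:.pu:.ˌsu.ma.ˈder.pu.

primary 5, secondary 1, 3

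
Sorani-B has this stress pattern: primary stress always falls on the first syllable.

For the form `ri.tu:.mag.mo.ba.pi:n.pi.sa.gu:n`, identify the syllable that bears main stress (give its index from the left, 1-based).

The word has 9 syllables; the first syllable is syllable 1 (ri).
Primary stress: syllable 1 → ˈri.tu:.mag.mo.ba.pi:n.pi.sa.gu:n.

1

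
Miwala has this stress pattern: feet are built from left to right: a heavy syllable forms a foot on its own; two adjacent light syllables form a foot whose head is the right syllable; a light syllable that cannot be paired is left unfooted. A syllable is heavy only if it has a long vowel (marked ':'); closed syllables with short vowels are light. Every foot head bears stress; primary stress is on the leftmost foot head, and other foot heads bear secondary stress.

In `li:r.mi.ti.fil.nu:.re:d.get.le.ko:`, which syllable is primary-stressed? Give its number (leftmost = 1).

Weights: 1 li:r H, 2 mi L, 3 ti L, 4 fil L, 5 nu: H, 6 re:d H, 7 get L, 8 le L, 9 ko: H.
Parse left to right (heavy = foot alone; LL = one foot; stranded L unfooted): (ˈli:r) (mi.ˈti) fil (ˈnu:) (ˈre:d) (get.ˈle) (ˈko:).
Foot heads: 1, 3, 5, 6, 8, 9.
Primary stress on the leftmost head = syllable 1.
Primary stress: syllable 1 → ˈli:r.mi.ti.fil.nu:.re:d.get.le.ko:.

1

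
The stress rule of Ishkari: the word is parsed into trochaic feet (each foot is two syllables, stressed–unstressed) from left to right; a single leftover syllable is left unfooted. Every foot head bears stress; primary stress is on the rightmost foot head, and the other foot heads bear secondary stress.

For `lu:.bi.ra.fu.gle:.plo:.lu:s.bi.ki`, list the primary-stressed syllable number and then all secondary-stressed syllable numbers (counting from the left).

Parse left to right into trochaic (ˈσσ) feet: (ˈlu:.bi) (ˈra.fu) (ˈgle:.plo:) (ˈlu:s.bi) ki. Syllable 9 is left unfooted.
Foot heads (stressed positions): 1, 3, 5, 7.
End Rule Rightmost: primary stress on the rightmost head = syllable 7.
Secondary stress on 1, 3, 5: ˌlu:.bi.ˌra.fu.ˌgle:.plo:.ˈlu:s.bi.ki.

primary 7, secondary 1, 3, 5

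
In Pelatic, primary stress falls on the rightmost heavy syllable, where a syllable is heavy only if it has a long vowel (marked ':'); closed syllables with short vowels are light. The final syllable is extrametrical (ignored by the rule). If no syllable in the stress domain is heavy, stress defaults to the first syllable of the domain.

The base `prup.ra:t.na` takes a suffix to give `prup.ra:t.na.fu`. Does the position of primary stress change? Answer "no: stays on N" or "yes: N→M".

Base `prup.ra:t.na` (3 syllables):
  The final syllable (3, na) is extrametrical; the stress domain is syllables 1–2.
  Weights: 1 prup L, 2 ra:t H.
  Heavy syllables in the domain: 2. The rightmost is syllable 2 (ra:t).
  → primary stress on syllable 2.
Suffixed `prup.ra:t.na.fu` (4 syllables):
  The final syllable (4, fu) is extrametrical; the stress domain is syllables 1–3.
  Weights: 1 prup L, 2 ra:t H, 3 na L.
  Heavy syllables in the domain: 2. The rightmost is syllable 2 (ra:t).
  → primary stress on syllable 2.

no: stays on 2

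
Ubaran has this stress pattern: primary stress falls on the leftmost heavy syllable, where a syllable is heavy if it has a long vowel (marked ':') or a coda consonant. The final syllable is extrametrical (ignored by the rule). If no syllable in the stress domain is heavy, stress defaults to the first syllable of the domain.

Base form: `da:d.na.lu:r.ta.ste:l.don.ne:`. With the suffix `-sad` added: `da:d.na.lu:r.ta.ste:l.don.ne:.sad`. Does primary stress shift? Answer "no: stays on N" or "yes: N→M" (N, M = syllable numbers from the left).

Base `da:d.na.lu:r.ta.ste:l.don.ne:` (7 syllables):
  The final syllable (7, ne:) is extrametrical; the stress domain is syllables 1–6.
  Weights: 1 da:d H, 2 na L, 3 lu:r H, 4 ta L, 5 ste:l H, 6 don H.
  Heavy syllables in the domain: 1, 3, 5, 6. The leftmost is syllable 1 (da:d).
  → primary stress on syllable 1.
Suffixed `da:d.na.lu:r.ta.ste:l.don.ne:.sad` (8 syllables):
  The final syllable (8, sad) is extrametrical; the stress domain is syllables 1–7.
  Weights: 1 da:d H, 2 na L, 3 lu:r H, 4 ta L, 5 ste:l H, 6 don H, 7 ne: H.
  Heavy syllables in the domain: 1, 3, 5, 6, 7. The leftmost is syllable 1 (da:d).
  → primary stress on syllable 1.

no: stays on 1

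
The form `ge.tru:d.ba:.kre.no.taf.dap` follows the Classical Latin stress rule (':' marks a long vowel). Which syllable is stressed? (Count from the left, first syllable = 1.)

6

Classical Latin: stress the penult if heavy (long vowel or closed), else the antepenult.
Weights: 5 no L, 6 taf H, 7 dap H.
The penult (syllable 6, taf) is heavy, so it takes stress.
Stress on syllable 6: ge.tru:d.ba:.kre.no.ˈtaf.dap.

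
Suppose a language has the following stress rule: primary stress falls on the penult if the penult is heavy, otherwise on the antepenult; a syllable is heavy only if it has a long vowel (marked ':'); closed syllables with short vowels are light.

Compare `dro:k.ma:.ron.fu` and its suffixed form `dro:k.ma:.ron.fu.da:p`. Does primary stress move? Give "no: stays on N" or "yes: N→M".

yes: 2→3

Base `dro:k.ma:.ron.fu` (4 syllables):
  Weights: 2 ma: H, 3 ron L, 4 fu L.
  The penult (syllable 3, ron) is light, so stress falls on the antepenult (syllable 2, ma:).
  → primary stress on syllable 2.
Suffixed `dro:k.ma:.ron.fu.da:p` (5 syllables):
  Weights: 3 ron L, 4 fu L, 5 da:p H.
  The penult (syllable 4, fu) is light, so stress falls on the antepenult (syllable 3, ron).
  → primary stress on syllable 3.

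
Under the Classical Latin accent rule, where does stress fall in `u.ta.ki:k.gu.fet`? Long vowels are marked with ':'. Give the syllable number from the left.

3

Classical Latin: stress the penult if heavy (long vowel or closed), else the antepenult.
Weights: 3 ki:k H, 4 gu L, 5 fet H.
The penult (syllable 4, gu) is light, so stress falls on the antepenult (syllable 3, ki:k).
Stress on syllable 3: u.ta.ˈki:k.gu.fet.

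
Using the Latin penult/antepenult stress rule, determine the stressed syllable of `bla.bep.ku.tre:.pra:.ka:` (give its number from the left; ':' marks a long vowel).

5

Classical Latin: stress the penult if heavy (long vowel or closed), else the antepenult.
Weights: 4 tre: H, 5 pra: H, 6 ka: H.
The penult (syllable 5, pra:) is heavy, so it takes stress.
Stress on syllable 5: bla.bep.ku.tre:.ˈpra:.ka:.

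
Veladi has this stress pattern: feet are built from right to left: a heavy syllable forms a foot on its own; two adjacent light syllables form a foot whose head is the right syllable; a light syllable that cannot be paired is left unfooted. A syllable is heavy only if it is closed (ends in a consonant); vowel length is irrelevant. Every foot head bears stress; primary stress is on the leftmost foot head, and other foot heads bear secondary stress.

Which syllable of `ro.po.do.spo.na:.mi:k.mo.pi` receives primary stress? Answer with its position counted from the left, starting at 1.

Weights: 1 ro L, 2 po L, 3 do L, 4 spo L, 5 na: L, 6 mi:k H, 7 mo L, 8 pi L.
Parse right to left (heavy = foot alone; LL = one foot; stranded L unfooted): ro (po.ˈdo) (spo.ˈna:) (ˈmi:k) (mo.ˈpi).
Foot heads: 3, 5, 6, 8.
Primary stress on the leftmost head = syllable 3.
Primary stress: syllable 3 → ro.po.ˈdo.spo.na:.mi:k.mo.pi.

3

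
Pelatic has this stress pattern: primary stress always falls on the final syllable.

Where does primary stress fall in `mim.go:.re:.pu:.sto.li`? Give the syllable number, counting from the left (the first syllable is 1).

6

The word has 6 syllables; the final syllable is syllable 6 (li).
Primary stress: syllable 6 → mim.go:.re:.pu:.sto.ˈli.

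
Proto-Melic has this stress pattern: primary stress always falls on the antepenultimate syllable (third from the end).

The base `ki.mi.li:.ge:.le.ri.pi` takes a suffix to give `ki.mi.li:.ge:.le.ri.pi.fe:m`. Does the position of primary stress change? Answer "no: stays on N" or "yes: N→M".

Base `ki.mi.li:.ge:.le.ri.pi` (7 syllables):
  The word has 7 syllables; the antepenultimate syllable (third from the end) is syllable 5 (le).
  → primary stress on syllable 5.
Suffixed `ki.mi.li:.ge:.le.ri.pi.fe:m` (8 syllables):
  The word has 8 syllables; the antepenultimate syllable (third from the end) is syllable 6 (ri).
  → primary stress on syllable 6.

yes: 5→6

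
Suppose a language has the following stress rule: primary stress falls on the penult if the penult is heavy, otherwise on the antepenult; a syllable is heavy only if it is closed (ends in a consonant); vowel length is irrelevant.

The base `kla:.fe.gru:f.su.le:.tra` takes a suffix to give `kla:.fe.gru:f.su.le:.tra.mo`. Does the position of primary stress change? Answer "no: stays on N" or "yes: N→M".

yes: 4→5

Base `kla:.fe.gru:f.su.le:.tra` (6 syllables):
  Weights: 4 su L, 5 le: L, 6 tra L.
  The penult (syllable 5, le:) is light, so stress falls on the antepenult (syllable 4, su).
  → primary stress on syllable 4.
Suffixed `kla:.fe.gru:f.su.le:.tra.mo` (7 syllables):
  Weights: 5 le: L, 6 tra L, 7 mo L.
  The penult (syllable 6, tra) is light, so stress falls on the antepenult (syllable 5, le:).
  → primary stress on syllable 5.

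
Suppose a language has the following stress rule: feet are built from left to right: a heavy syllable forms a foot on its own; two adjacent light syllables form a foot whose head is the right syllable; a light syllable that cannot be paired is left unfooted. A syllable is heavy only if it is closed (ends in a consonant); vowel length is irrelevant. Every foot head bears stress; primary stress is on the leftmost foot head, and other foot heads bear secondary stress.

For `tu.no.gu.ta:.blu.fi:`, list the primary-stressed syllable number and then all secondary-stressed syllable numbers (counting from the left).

Weights: 1 tu L, 2 no L, 3 gu L, 4 ta: L, 5 blu L, 6 fi: L.
Parse left to right (heavy = foot alone; LL = one foot; stranded L unfooted): (tu.ˈno) (gu.ˈta:) (blu.ˈfi:).
Foot heads: 2, 4, 6.
Primary stress on the leftmost head = syllable 2.
Secondary stress on 4, 6: tu.ˈno.gu.ˌta:.blu.ˌfi:.

primary 2, secondary 4, 6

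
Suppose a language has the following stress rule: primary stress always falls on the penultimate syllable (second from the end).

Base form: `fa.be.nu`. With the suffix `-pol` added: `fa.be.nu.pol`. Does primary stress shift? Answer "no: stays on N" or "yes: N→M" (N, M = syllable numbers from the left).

Base `fa.be.nu` (3 syllables):
  The word has 3 syllables; the penultimate syllable (second from the end) is syllable 2 (be).
  → primary stress on syllable 2.
Suffixed `fa.be.nu.pol` (4 syllables):
  The word has 4 syllables; the penultimate syllable (second from the end) is syllable 3 (nu).
  → primary stress on syllable 3.

yes: 2→3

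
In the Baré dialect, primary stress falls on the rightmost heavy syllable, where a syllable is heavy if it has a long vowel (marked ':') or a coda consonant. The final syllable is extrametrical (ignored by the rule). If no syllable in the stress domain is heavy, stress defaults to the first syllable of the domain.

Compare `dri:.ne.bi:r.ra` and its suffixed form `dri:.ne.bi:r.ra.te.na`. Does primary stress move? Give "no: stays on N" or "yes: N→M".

no: stays on 3

Base `dri:.ne.bi:r.ra` (4 syllables):
  The final syllable (4, ra) is extrametrical; the stress domain is syllables 1–3.
  Weights: 1 dri: H, 2 ne L, 3 bi:r H.
  Heavy syllables in the domain: 1, 3. The rightmost is syllable 3 (bi:r).
  → primary stress on syllable 3.
Suffixed `dri:.ne.bi:r.ra.te.na` (6 syllables):
  The final syllable (6, na) is extrametrical; the stress domain is syllables 1–5.
  Weights: 1 dri: H, 2 ne L, 3 bi:r H, 4 ra L, 5 te L.
  Heavy syllables in the domain: 1, 3. The rightmost is syllable 3 (bi:r).
  → primary stress on syllable 3.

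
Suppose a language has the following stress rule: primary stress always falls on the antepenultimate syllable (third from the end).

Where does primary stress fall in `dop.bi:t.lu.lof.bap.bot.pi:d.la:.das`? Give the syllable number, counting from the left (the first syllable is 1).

The word has 9 syllables; the antepenultimate syllable (third from the end) is syllable 7 (pi:d).
Primary stress: syllable 7 → dop.bi:t.lu.lof.bap.bot.ˈpi:d.la:.das.

7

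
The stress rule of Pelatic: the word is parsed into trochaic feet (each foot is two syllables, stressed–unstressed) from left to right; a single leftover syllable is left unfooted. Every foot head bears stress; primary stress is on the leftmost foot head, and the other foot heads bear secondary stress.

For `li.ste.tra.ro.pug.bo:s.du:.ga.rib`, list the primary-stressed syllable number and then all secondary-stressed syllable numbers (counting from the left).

Parse left to right into trochaic (ˈσσ) feet: (ˈli.ste) (ˈtra.ro) (ˈpug.bo:s) (ˈdu:.ga) rib. Syllable 9 is left unfooted.
Foot heads (stressed positions): 1, 3, 5, 7.
End Rule Leftmost: primary stress on the leftmost head = syllable 1.
Secondary stress on 3, 5, 7: ˈli.ste.ˌtra.ro.ˌpug.bo:s.ˌdu:.ga.rib.

primary 1, secondary 3, 5, 7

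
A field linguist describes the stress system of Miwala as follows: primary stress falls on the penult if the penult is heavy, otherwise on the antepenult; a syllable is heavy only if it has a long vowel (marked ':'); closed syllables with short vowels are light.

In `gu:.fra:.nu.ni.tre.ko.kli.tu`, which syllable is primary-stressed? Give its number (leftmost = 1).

6

Weights: 6 ko L, 7 kli L, 8 tu L.
The penult (syllable 7, kli) is light, so stress falls on the antepenult (syllable 6, ko).
Primary stress: syllable 6 → gu:.fra:.nu.ni.tre.ˈko.kli.tu.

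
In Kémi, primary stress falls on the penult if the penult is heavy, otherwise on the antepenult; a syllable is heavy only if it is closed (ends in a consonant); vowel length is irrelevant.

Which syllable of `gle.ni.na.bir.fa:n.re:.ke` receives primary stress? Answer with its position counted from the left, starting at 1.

5

Weights: 5 fa:n H, 6 re: L, 7 ke L.
The penult (syllable 6, re:) is light, so stress falls on the antepenult (syllable 5, fa:n).
Primary stress: syllable 5 → gle.ni.na.bir.ˈfa:n.re:.ke.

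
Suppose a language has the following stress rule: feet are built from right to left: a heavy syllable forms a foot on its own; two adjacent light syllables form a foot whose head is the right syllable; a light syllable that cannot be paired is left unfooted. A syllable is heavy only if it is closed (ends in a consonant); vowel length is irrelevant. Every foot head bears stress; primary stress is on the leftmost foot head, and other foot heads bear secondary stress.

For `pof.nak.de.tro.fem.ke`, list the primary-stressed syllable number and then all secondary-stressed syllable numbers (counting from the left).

primary 1, secondary 2, 4, 5

Weights: 1 pof H, 2 nak H, 3 de L, 4 tro L, 5 fem H, 6 ke L.
Parse right to left (heavy = foot alone; LL = one foot; stranded L unfooted): (ˈpof) (ˈnak) (de.ˈtro) (ˈfem) ke.
Foot heads: 1, 2, 4, 5.
Primary stress on the leftmost head = syllable 1.
Secondary stress on 2, 4, 5: ˈpof.ˌnak.de.ˌtro.ˌfem.ke.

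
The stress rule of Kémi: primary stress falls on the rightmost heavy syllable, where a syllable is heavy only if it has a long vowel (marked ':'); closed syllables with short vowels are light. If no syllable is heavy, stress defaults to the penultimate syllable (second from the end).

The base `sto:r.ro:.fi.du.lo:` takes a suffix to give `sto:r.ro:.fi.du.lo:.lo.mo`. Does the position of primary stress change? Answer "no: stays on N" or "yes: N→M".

Base `sto:r.ro:.fi.du.lo:` (5 syllables):
  Weights: 1 sto:r H, 2 ro: H, 3 fi L, 4 du L, 5 lo: H.
  Heavy syllables in the domain: 1, 2, 5. The rightmost is syllable 5 (lo:).
  → primary stress on syllable 5.
Suffixed `sto:r.ro:.fi.du.lo:.lo.mo` (7 syllables):
  Weights: 1 sto:r H, 2 ro: H, 3 fi L, 4 du L, 5 lo: H, 6 lo L, 7 mo L.
  Heavy syllables in the domain: 1, 2, 5. The rightmost is syllable 5 (lo:).
  → primary stress on syllable 5.

no: stays on 5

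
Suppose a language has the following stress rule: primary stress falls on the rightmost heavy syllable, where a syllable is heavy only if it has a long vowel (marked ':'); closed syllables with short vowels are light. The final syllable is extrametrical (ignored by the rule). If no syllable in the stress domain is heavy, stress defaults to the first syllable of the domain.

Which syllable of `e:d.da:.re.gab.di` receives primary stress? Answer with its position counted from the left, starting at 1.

2

The final syllable (5, di) is extrametrical; the stress domain is syllables 1–4.
Weights: 1 e:d H, 2 da: H, 3 re L, 4 gab L.
Heavy syllables in the domain: 1, 2. The rightmost is syllable 2 (da:).
Primary stress: syllable 2 → e:d.ˈda:.re.gab.di.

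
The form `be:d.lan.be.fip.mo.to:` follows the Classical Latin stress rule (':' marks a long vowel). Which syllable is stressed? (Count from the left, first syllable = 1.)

Classical Latin: stress the penult if heavy (long vowel or closed), else the antepenult.
Weights: 4 fip H, 5 mo L, 6 to: H.
The penult (syllable 5, mo) is light, so stress falls on the antepenult (syllable 4, fip).
Stress on syllable 4: be:d.lan.be.ˈfip.mo.to:.

4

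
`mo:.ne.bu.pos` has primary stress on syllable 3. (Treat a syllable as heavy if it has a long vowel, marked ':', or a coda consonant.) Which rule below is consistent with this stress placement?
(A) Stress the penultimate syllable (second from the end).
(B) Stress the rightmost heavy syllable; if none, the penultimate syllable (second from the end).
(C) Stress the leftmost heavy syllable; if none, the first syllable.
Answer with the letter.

Rule A → syllable 3 ✓.
Rule B → syllable 4 (observed: 3).
Rule C → syllable 1 (observed: 3).

A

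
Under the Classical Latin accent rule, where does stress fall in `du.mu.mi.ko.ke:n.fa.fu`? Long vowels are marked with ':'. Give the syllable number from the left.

Classical Latin: stress the penult if heavy (long vowel or closed), else the antepenult.
Weights: 5 ke:n H, 6 fa L, 7 fu L.
The penult (syllable 6, fa) is light, so stress falls on the antepenult (syllable 5, ke:n).
Stress on syllable 5: du.mu.mi.ko.ˈke:n.fa.fu.

5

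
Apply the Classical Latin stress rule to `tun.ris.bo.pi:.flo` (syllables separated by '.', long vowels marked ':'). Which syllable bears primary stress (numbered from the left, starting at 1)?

4

Classical Latin: stress the penult if heavy (long vowel or closed), else the antepenult.
Weights: 3 bo L, 4 pi: H, 5 flo L.
The penult (syllable 4, pi:) is heavy, so it takes stress.
Stress on syllable 4: tun.ris.bo.ˈpi:.flo.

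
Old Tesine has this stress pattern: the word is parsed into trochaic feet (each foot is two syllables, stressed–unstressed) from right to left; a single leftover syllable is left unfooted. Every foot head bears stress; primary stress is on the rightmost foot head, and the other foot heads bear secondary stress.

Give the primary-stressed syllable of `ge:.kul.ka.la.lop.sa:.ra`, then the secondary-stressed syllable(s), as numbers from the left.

primary 6, secondary 2, 4

Parse right to left into trochaic (ˈσσ) feet: ge: (ˈkul.ka) (ˈla.lop) (ˈsa:.ra). Syllable 1 is left unfooted.
Foot heads (stressed positions): 2, 4, 6.
End Rule Rightmost: primary stress on the rightmost head = syllable 6.
Secondary stress on 2, 4: ge:.ˌkul.ka.ˌla.lop.ˈsa:.ra.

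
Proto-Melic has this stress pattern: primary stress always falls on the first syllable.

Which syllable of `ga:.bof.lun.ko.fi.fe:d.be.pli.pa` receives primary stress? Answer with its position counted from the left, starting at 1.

1

The word has 9 syllables; the first syllable is syllable 1 (ga:).
Primary stress: syllable 1 → ˈga:.bof.lun.ko.fi.fe:d.be.pli.pa.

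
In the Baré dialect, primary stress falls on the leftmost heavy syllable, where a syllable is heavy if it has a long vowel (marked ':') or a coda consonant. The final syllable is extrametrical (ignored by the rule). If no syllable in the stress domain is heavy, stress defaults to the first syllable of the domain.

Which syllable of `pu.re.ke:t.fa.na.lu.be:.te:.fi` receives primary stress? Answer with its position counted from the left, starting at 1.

The final syllable (9, fi) is extrametrical; the stress domain is syllables 1–8.
Weights: 1 pu L, 2 re L, 3 ke:t H, 4 fa L, 5 na L, 6 lu L, 7 be: H, 8 te: H.
Heavy syllables in the domain: 3, 7, 8. The leftmost is syllable 3 (ke:t).
Primary stress: syllable 3 → pu.re.ˈke:t.fa.na.lu.be:.te:.fi.

3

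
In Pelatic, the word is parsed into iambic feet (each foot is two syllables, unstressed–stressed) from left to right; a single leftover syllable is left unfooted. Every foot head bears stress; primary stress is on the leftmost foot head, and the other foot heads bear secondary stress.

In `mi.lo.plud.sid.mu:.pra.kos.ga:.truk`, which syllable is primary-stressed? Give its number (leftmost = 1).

2

Parse left to right into iambic (σˈσ) feet: (mi.ˈlo) (plud.ˈsid) (mu:.ˈpra) (kos.ˈga:) truk. Syllable 9 is left unfooted.
Foot heads (stressed positions): 2, 4, 6, 8.
End Rule Leftmost: primary stress on the leftmost head = syllable 2.
Primary stress: syllable 2 → mi.ˈlo.plud.sid.mu:.pra.kos.ga:.truk.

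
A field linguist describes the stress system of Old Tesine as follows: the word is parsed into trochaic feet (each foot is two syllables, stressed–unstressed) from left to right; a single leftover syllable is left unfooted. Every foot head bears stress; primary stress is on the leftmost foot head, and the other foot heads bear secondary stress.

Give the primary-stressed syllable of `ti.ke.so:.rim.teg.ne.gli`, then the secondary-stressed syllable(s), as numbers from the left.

Parse left to right into trochaic (ˈσσ) feet: (ˈti.ke) (ˈso:.rim) (ˈteg.ne) gli. Syllable 7 is left unfooted.
Foot heads (stressed positions): 1, 3, 5.
End Rule Leftmost: primary stress on the leftmost head = syllable 1.
Secondary stress on 3, 5: ˈti.ke.ˌso:.rim.ˌteg.ne.gli.

primary 1, secondary 3, 5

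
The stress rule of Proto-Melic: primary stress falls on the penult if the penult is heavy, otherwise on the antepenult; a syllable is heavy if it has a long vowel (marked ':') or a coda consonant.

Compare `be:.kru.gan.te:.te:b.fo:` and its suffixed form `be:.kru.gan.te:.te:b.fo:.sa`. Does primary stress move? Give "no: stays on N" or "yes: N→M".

Base `be:.kru.gan.te:.te:b.fo:` (6 syllables):
  Weights: 4 te: H, 5 te:b H, 6 fo: H.
  The penult (syllable 5, te:b) is heavy, so it takes stress.
  → primary stress on syllable 5.
Suffixed `be:.kru.gan.te:.te:b.fo:.sa` (7 syllables):
  Weights: 5 te:b H, 6 fo: H, 7 sa L.
  The penult (syllable 6, fo:) is heavy, so it takes stress.
  → primary stress on syllable 6.

yes: 5→6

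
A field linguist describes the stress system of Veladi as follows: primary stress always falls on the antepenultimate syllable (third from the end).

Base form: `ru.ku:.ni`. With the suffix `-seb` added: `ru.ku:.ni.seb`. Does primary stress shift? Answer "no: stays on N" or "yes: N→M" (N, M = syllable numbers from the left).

yes: 1→2

Base `ru.ku:.ni` (3 syllables):
  The word has 3 syllables; the antepenultimate syllable (third from the end) is syllable 1 (ru).
  → primary stress on syllable 1.
Suffixed `ru.ku:.ni.seb` (4 syllables):
  The word has 4 syllables; the antepenultimate syllable (third from the end) is syllable 2 (ku:).
  → primary stress on syllable 2.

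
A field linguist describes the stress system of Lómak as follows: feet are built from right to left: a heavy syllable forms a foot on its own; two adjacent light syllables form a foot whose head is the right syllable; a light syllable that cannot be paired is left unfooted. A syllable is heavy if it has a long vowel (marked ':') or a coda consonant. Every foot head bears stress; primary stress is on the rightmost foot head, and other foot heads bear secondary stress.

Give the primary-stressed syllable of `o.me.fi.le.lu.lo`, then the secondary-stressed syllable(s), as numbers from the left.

Weights: 1 o L, 2 me L, 3 fi L, 4 le L, 5 lu L, 6 lo L.
Parse right to left (heavy = foot alone; LL = one foot; stranded L unfooted): (o.ˈme) (fi.ˈle) (lu.ˈlo).
Foot heads: 2, 4, 6.
Primary stress on the rightmost head = syllable 6.
Secondary stress on 2, 4: o.ˌme.fi.ˌle.lu.ˈlo.

primary 6, secondary 2, 4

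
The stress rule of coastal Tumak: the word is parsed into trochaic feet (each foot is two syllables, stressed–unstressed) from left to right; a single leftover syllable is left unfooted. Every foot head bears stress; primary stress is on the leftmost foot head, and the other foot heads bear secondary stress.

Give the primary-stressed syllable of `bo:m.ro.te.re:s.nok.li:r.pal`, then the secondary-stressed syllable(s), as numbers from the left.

primary 1, secondary 3, 5

Parse left to right into trochaic (ˈσσ) feet: (ˈbo:m.ro) (ˈte.re:s) (ˈnok.li:r) pal. Syllable 7 is left unfooted.
Foot heads (stressed positions): 1, 3, 5.
End Rule Leftmost: primary stress on the leftmost head = syllable 1.
Secondary stress on 3, 5: ˈbo:m.ro.ˌte.re:s.ˌnok.li:r.pal.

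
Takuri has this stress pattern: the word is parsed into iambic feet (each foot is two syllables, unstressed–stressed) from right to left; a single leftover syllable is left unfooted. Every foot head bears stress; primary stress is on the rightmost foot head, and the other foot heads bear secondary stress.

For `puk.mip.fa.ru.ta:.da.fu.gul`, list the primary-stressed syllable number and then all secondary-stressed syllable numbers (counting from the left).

primary 8, secondary 2, 4, 6

Parse right to left into iambic (σˈσ) feet: (puk.ˈmip) (fa.ˈru) (ta:.ˈda) (fu.ˈgul).
Foot heads (stressed positions): 2, 4, 6, 8.
End Rule Rightmost: primary stress on the rightmost head = syllable 8.
Secondary stress on 2, 4, 6: puk.ˌmip.fa.ˌru.ta:.ˌda.fu.ˈgul.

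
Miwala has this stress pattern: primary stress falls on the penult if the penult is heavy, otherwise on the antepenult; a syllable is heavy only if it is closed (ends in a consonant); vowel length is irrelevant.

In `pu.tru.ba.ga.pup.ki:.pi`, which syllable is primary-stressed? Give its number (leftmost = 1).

Weights: 5 pup H, 6 ki: L, 7 pi L.
The penult (syllable 6, ki:) is light, so stress falls on the antepenult (syllable 5, pup).
Primary stress: syllable 5 → pu.tru.ba.ga.ˈpup.ki:.pi.

5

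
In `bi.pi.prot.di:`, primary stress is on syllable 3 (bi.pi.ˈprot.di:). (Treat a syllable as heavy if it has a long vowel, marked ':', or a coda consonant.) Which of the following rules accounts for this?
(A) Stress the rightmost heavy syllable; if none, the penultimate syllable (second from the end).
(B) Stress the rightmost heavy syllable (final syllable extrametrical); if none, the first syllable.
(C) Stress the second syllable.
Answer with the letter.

Rule A → syllable 4 (observed: 3).
Rule B → syllable 3 ✓.
Rule C → syllable 2 (observed: 3).

B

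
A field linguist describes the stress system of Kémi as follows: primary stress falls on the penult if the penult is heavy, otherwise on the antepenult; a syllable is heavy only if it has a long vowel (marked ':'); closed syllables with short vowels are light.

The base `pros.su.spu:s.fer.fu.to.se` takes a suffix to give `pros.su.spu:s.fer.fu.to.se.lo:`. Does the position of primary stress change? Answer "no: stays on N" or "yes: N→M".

Base `pros.su.spu:s.fer.fu.to.se` (7 syllables):
  Weights: 5 fu L, 6 to L, 7 se L.
  The penult (syllable 6, to) is light, so stress falls on the antepenult (syllable 5, fu).
  → primary stress on syllable 5.
Suffixed `pros.su.spu:s.fer.fu.to.se.lo:` (8 syllables):
  Weights: 6 to L, 7 se L, 8 lo: H.
  The penult (syllable 7, se) is light, so stress falls on the antepenult (syllable 6, to).
  → primary stress on syllable 6.

yes: 5→6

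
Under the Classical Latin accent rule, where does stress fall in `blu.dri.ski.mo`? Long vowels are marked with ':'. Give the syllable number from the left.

2

Classical Latin: stress the penult if heavy (long vowel or closed), else the antepenult.
Weights: 2 dri L, 3 ski L, 4 mo L.
The penult (syllable 3, ski) is light, so stress falls on the antepenult (syllable 2, dri).
Stress on syllable 2: blu.ˈdri.ski.mo.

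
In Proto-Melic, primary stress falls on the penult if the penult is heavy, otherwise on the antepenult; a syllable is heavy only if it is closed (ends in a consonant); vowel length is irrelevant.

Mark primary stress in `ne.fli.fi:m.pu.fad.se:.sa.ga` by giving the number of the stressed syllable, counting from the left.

6

Weights: 6 se: L, 7 sa L, 8 ga L.
The penult (syllable 7, sa) is light, so stress falls on the antepenult (syllable 6, se:).
Primary stress: syllable 6 → ne.fli.fi:m.pu.fad.ˈse:.sa.ga.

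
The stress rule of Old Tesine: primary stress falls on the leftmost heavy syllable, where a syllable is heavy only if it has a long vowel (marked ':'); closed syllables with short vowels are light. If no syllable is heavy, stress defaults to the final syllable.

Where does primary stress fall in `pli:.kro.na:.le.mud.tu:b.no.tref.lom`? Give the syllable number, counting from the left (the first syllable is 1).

1

Weights: 1 pli: H, 2 kro L, 3 na: H, 4 le L, 5 mud L, 6 tu:b H, 7 no L, 8 tref L, 9 lom L.
Heavy syllables in the domain: 1, 3, 6. The leftmost is syllable 1 (pli:).
Primary stress: syllable 1 → ˈpli:.kro.na:.le.mud.tu:b.no.tref.lom.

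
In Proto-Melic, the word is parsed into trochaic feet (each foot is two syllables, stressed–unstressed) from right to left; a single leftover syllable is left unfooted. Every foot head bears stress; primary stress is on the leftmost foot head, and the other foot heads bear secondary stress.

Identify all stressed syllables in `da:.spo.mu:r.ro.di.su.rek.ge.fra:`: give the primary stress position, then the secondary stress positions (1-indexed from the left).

primary 2, secondary 4, 6, 8

Parse right to left into trochaic (ˈσσ) feet: da: (ˈspo.mu:r) (ˈro.di) (ˈsu.rek) (ˈge.fra:). Syllable 1 is left unfooted.
Foot heads (stressed positions): 2, 4, 6, 8.
End Rule Leftmost: primary stress on the leftmost head = syllable 2.
Secondary stress on 4, 6, 8: da:.ˈspo.mu:r.ˌro.di.ˌsu.rek.ˌge.fra:.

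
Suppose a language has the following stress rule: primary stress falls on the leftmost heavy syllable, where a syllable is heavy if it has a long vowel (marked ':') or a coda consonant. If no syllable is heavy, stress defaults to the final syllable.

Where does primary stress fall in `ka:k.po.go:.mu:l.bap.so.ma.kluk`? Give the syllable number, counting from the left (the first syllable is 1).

1

Weights: 1 ka:k H, 2 po L, 3 go: H, 4 mu:l H, 5 bap H, 6 so L, 7 ma L, 8 kluk H.
Heavy syllables in the domain: 1, 3, 4, 5, 8. The leftmost is syllable 1 (ka:k).
Primary stress: syllable 1 → ˈka:k.po.go:.mu:l.bap.so.ma.kluk.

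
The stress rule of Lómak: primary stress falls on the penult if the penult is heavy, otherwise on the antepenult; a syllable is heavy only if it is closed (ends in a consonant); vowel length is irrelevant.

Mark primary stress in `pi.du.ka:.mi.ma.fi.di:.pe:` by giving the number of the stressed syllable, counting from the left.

Weights: 6 fi L, 7 di: L, 8 pe: L.
The penult (syllable 7, di:) is light, so stress falls on the antepenult (syllable 6, fi).
Primary stress: syllable 6 → pi.du.ka:.mi.ma.ˈfi.di:.pe:.

6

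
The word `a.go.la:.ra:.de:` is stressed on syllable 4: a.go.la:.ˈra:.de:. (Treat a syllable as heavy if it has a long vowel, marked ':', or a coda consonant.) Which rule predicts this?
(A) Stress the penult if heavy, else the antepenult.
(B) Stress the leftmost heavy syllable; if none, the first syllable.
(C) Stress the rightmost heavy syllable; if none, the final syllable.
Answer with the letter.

Rule A → syllable 4 ✓.
Rule B → syllable 3 (observed: 4).
Rule C → syllable 5 (observed: 4).

A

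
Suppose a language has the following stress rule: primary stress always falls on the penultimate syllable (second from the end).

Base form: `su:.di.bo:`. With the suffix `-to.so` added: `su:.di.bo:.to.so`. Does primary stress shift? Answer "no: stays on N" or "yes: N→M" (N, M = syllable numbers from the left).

yes: 2→4

Base `su:.di.bo:` (3 syllables):
  The word has 3 syllables; the penultimate syllable (second from the end) is syllable 2 (di).
  → primary stress on syllable 2.
Suffixed `su:.di.bo:.to.so` (5 syllables):
  The word has 5 syllables; the penultimate syllable (second from the end) is syllable 4 (to).
  → primary stress on syllable 4.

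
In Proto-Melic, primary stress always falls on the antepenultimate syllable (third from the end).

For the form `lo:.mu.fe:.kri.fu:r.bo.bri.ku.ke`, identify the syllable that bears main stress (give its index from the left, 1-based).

7

The word has 9 syllables; the antepenultimate syllable (third from the end) is syllable 7 (bri).
Primary stress: syllable 7 → lo:.mu.fe:.kri.fu:r.bo.ˈbri.ku.ke.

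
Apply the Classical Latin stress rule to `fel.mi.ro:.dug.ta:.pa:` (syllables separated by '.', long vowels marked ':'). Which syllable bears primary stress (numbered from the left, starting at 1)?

5

Classical Latin: stress the penult if heavy (long vowel or closed), else the antepenult.
Weights: 4 dug H, 5 ta: H, 6 pa: H.
The penult (syllable 5, ta:) is heavy, so it takes stress.
Stress on syllable 5: fel.mi.ro:.dug.ˈta:.pa:.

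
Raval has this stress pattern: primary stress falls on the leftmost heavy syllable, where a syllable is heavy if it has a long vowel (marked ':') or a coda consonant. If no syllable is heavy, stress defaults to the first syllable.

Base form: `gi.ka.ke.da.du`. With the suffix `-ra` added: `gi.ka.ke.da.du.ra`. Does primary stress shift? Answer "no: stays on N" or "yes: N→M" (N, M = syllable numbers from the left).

no: stays on 1

Base `gi.ka.ke.da.du` (5 syllables):
  Weights: 1 gi L, 2 ka L, 3 ke L, 4 da L, 5 du L.
  No heavy syllable in the domain; default to the first syllable = syllable 1.
  → primary stress on syllable 1.
Suffixed `gi.ka.ke.da.du.ra` (6 syllables):
  Weights: 1 gi L, 2 ka L, 3 ke L, 4 da L, 5 du L, 6 ra L.
  No heavy syllable in the domain; default to the first syllable = syllable 1.
  → primary stress on syllable 1.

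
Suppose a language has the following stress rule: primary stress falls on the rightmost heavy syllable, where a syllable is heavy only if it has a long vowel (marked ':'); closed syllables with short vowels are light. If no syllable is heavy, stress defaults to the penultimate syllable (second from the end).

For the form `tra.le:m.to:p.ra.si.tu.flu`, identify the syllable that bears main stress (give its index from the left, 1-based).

Weights: 1 tra L, 2 le:m H, 3 to:p H, 4 ra L, 5 si L, 6 tu L, 7 flu L.
Heavy syllables in the domain: 2, 3. The rightmost is syllable 3 (to:p).
Primary stress: syllable 3 → tra.le:m.ˈto:p.ra.si.tu.flu.

3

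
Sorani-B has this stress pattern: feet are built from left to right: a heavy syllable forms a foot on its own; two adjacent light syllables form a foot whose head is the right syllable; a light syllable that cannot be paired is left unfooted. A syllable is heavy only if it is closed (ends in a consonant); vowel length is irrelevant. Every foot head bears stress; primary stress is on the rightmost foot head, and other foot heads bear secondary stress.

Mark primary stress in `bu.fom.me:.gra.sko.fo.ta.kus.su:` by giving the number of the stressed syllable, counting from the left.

Weights: 1 bu L, 2 fom H, 3 me: L, 4 gra L, 5 sko L, 6 fo L, 7 ta L, 8 kus H, 9 su: L.
Parse left to right (heavy = foot alone; LL = one foot; stranded L unfooted): bu (ˈfom) (me:.ˈgra) (sko.ˈfo) ta (ˈkus) su:.
Foot heads: 2, 4, 6, 8.
Primary stress on the rightmost head = syllable 8.
Primary stress: syllable 8 → bu.fom.me:.gra.sko.fo.ta.ˈkus.su:.

8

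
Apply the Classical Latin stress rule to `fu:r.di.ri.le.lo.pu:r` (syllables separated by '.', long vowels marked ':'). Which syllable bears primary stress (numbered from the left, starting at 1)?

Classical Latin: stress the penult if heavy (long vowel or closed), else the antepenult.
Weights: 4 le L, 5 lo L, 6 pu:r H.
The penult (syllable 5, lo) is light, so stress falls on the antepenult (syllable 4, le).
Stress on syllable 4: fu:r.di.ri.ˈle.lo.pu:r.

4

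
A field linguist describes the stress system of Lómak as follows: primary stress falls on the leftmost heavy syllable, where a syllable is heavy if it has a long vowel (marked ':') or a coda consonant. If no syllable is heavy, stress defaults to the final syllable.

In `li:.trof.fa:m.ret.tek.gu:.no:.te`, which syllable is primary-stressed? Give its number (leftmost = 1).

Weights: 1 li: H, 2 trof H, 3 fa:m H, 4 ret H, 5 tek H, 6 gu: H, 7 no: H, 8 te L.
Heavy syllables in the domain: 1, 2, 3, 4, 5, 6, 7. The leftmost is syllable 1 (li:).
Primary stress: syllable 1 → ˈli:.trof.fa:m.ret.tek.gu:.no:.te.

1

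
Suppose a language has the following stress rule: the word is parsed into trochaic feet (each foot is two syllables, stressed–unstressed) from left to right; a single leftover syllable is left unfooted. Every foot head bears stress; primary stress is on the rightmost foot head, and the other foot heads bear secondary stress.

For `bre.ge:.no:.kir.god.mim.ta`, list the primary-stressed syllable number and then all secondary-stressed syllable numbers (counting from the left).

primary 5, secondary 1, 3

Parse left to right into trochaic (ˈσσ) feet: (ˈbre.ge:) (ˈno:.kir) (ˈgod.mim) ta. Syllable 7 is left unfooted.
Foot heads (stressed positions): 1, 3, 5.
End Rule Rightmost: primary stress on the rightmost head = syllable 5.
Secondary stress on 1, 3: ˌbre.ge:.ˌno:.kir.ˈgod.mim.ta.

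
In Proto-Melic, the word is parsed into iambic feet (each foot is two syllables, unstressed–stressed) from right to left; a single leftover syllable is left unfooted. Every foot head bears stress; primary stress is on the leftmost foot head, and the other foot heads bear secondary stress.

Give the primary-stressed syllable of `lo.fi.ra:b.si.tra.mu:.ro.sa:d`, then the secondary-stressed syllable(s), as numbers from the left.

Parse right to left into iambic (σˈσ) feet: (lo.ˈfi) (ra:b.ˈsi) (tra.ˈmu:) (ro.ˈsa:d).
Foot heads (stressed positions): 2, 4, 6, 8.
End Rule Leftmost: primary stress on the leftmost head = syllable 2.
Secondary stress on 4, 6, 8: lo.ˈfi.ra:b.ˌsi.tra.ˌmu:.ro.ˌsa:d.

primary 2, secondary 4, 6, 8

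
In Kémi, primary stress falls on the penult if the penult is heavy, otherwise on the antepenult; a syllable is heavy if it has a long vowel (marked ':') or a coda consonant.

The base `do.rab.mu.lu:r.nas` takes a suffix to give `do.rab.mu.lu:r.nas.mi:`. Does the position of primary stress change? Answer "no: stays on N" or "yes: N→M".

Base `do.rab.mu.lu:r.nas` (5 syllables):
  Weights: 3 mu L, 4 lu:r H, 5 nas H.
  The penult (syllable 4, lu:r) is heavy, so it takes stress.
  → primary stress on syllable 4.
Suffixed `do.rab.mu.lu:r.nas.mi:` (6 syllables):
  Weights: 4 lu:r H, 5 nas H, 6 mi: H.
  The penult (syllable 5, nas) is heavy, so it takes stress.
  → primary stress on syllable 5.

yes: 4→5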